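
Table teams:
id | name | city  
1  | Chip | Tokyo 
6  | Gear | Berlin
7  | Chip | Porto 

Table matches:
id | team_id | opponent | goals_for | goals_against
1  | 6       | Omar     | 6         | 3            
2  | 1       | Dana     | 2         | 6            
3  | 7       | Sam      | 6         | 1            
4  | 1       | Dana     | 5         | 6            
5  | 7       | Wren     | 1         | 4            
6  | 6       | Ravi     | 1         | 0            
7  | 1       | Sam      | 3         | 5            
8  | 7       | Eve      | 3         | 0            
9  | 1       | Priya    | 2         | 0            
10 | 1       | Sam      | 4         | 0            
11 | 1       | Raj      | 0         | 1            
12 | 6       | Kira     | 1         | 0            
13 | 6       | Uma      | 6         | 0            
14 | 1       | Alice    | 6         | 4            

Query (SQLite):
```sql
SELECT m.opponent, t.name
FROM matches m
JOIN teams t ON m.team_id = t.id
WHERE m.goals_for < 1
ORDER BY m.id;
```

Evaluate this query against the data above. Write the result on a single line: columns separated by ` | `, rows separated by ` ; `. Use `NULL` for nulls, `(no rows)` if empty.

Each matches row matches the teams row where team_id = teams.id.
Then keep rows with m.goals_for < 1.

Raj | Chip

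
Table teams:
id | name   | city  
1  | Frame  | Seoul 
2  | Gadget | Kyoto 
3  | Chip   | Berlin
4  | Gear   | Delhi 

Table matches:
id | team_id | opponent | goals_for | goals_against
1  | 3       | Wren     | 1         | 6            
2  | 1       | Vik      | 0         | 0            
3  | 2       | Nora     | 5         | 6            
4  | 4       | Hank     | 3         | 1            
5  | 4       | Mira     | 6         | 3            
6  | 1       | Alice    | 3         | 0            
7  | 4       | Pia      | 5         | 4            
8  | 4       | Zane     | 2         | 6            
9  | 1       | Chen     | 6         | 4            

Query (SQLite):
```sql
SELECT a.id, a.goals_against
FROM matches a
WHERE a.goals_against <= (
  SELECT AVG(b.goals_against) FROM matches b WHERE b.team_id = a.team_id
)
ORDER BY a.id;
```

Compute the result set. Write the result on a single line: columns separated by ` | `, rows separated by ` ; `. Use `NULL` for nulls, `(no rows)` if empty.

1 | 6 ; 2 | 0 ; 3 | 6 ; 4 | 1 ; 5 | 3 ; 6 | 0

For each matches row a, compute AVG(goals_against) over rows sharing a.team_id.
Keep row a if a.goals_against <= that per-group AVG.
  team_id=1: AVG(goals_against) = 1.333333
  team_id=2: AVG(goals_against) = 6.0
  team_id=3: AVG(goals_against) = 6.0
  team_id=4: AVG(goals_against) = 3.5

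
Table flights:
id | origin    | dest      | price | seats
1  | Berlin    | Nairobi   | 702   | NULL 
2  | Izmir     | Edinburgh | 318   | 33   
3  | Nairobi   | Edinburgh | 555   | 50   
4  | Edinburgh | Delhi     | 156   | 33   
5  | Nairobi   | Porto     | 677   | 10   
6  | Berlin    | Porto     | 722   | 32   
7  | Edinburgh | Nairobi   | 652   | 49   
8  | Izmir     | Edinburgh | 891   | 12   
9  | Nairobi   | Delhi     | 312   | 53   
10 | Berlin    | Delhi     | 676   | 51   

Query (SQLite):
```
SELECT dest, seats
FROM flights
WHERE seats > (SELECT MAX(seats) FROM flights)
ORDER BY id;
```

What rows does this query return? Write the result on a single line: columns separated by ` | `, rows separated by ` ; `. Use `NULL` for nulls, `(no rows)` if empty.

Scalar subquery: MAX(seats) over all flights rows = 53.
Keep rows where seats > that value.

(no rows)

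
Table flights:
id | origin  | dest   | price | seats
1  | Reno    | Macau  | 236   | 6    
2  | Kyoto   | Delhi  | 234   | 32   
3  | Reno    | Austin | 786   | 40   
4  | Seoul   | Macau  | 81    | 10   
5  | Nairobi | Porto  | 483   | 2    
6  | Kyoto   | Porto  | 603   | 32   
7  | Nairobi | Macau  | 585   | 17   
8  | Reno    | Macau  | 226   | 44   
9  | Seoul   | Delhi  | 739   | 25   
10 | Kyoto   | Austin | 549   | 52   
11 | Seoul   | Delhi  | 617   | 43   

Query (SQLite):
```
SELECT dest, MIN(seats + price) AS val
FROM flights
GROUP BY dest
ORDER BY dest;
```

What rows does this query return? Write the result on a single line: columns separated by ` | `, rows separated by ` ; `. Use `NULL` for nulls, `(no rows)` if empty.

For each row compute seats + price.
Group by dest; take MIN of the expression per group.
  Austin: ids {3, 10} → MIN(seats + price)=601
  Delhi: ids {2, 9, 11} → MIN(seats + price)=266
  Macau: ids {1, 4, 7, 8} → MIN(seats + price)=91
  Porto: ids {5, 6} → MIN(seats + price)=485

Austin | 601 ; Delhi | 266 ; Macau | 91 ; Porto | 485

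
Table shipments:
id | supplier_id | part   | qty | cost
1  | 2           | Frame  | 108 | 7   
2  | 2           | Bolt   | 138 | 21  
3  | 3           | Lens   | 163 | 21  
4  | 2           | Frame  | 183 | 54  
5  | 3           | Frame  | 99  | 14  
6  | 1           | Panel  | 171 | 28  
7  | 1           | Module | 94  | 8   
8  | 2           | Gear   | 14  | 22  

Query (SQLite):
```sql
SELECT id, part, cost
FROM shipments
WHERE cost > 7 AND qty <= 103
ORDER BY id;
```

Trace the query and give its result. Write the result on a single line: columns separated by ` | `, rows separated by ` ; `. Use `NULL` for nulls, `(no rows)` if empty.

5 | Frame | 14 ; 7 | Module | 8 ; 8 | Gear | 22

cost > 7: ids {2, 3, 4, 5, 6, 7, 8}
qty <= 103: ids {5, 7, 8}
Combine with AND.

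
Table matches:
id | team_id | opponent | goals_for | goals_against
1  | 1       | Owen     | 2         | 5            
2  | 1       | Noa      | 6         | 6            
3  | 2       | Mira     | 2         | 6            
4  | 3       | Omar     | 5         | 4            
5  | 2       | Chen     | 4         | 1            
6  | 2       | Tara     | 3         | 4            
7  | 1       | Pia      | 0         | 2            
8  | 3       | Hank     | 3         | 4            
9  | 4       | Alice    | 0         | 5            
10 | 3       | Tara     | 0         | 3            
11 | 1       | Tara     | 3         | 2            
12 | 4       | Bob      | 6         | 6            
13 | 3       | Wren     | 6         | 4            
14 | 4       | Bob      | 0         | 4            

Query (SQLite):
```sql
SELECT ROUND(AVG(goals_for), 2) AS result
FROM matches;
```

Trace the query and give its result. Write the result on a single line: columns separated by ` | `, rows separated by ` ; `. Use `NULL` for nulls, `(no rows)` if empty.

2.86

All goals_for values: [2, 6, 2, 5, 4, 3, 0, 3, 0, 0, 3, 6, 6, 0].
AVG = 40 / 14 (rounded to 2 dp).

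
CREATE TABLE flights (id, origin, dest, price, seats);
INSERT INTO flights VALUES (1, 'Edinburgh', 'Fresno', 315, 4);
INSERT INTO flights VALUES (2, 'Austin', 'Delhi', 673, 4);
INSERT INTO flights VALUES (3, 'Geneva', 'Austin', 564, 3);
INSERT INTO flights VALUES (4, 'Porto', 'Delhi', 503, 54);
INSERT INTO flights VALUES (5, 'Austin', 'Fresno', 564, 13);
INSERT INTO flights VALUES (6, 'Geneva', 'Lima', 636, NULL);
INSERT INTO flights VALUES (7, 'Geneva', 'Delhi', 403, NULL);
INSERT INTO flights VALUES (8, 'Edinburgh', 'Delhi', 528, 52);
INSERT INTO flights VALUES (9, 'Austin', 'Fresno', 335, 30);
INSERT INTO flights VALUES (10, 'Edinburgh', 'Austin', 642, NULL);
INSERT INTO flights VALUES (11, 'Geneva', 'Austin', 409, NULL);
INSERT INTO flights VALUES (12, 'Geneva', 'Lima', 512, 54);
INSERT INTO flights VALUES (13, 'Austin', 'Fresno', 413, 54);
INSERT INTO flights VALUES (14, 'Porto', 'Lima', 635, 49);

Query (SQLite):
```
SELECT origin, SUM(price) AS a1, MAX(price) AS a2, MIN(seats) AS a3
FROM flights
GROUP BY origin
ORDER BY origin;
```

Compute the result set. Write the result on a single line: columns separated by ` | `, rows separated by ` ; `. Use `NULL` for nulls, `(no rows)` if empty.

Austin | 1985 | 673 | 4 ; Edinburgh | 1485 | 642 | 4 ; Geneva | 2524 | 636 | 3 ; Porto | 1138 | 635 | 49

Group flights by origin.
Per group compute: SUM(price), MAX(price), MIN(seats).
  Austin: ids {2, 5, 9, 13} → SUM(price)=1985, MAX(price)=673, MIN(seats)=4
  Edinburgh: ids {1, 8, 10} → SUM(price)=1485, MAX(price)=642, MIN(seats)=4
  Geneva: ids {3, 6, 7, 11, 12} → SUM(price)=2524, MAX(price)=636, MIN(seats)=3
  Porto: ids {4, 14} → SUM(price)=1138, MAX(price)=635, MIN(seats)=49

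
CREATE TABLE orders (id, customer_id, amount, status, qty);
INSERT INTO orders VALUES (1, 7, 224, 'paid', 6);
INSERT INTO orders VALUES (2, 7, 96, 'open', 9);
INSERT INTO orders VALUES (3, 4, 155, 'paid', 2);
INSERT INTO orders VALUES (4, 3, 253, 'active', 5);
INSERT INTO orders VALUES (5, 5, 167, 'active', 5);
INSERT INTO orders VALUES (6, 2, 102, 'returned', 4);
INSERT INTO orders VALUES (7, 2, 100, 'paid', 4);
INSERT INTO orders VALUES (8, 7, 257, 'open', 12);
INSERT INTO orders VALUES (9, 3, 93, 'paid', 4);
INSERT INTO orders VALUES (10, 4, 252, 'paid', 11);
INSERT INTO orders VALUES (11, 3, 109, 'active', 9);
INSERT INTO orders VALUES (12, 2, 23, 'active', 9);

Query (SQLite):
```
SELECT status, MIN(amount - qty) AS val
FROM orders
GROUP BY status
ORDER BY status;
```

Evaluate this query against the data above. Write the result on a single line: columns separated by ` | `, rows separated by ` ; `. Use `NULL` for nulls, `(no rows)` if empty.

active | 14 ; open | 87 ; paid | 89 ; returned | 98

For each row compute amount - qty.
Group by status; take MIN of the expression per group.
  active: ids {4, 5, 11, 12} → MIN(amount - qty)=14
  open: ids {2, 8} → MIN(amount - qty)=87
  paid: ids {1, 3, 7, 9, 10} → MIN(amount - qty)=89
  returned: ids {6} → MIN(amount - qty)=98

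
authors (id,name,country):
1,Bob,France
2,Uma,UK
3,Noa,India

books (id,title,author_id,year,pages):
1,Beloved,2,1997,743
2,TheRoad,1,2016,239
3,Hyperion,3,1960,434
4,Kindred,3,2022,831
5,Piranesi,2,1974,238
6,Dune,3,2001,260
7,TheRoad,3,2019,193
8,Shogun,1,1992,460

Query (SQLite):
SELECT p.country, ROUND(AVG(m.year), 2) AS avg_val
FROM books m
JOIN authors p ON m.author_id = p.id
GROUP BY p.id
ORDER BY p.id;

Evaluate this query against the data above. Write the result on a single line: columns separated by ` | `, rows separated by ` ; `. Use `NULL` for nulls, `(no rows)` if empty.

Join each books row to its authors via author_id.
Group joined rows by authors.id; compute ROUND(AVG(m.year), 2) per group.
  1: ids {2, 8} → ROUND(AVG(m.year), 2)=2004
  2: ids {1, 5} → ROUND(AVG(m.year), 2)=1985.5
  3: ids {3, 4, 6, 7} → ROUND(AVG(m.year), 2)=2000.5

France | 2004 ; UK | 1985.5 ; India | 2000.5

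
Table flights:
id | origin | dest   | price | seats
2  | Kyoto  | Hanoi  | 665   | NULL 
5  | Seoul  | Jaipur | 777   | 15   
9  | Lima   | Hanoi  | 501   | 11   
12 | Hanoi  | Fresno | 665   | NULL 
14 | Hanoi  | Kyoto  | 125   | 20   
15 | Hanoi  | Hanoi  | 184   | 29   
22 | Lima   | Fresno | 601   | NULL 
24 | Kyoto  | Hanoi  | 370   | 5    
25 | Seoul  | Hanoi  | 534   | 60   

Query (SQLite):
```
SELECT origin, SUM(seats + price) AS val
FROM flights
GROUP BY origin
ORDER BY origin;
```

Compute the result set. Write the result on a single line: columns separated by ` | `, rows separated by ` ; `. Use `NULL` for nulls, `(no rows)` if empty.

For each row compute seats + price.
Group by origin; take SUM of the expression per group.
  Hanoi: ids {12, 14, 15} → SUM(seats + price)=358
  Kyoto: ids {2, 24} → SUM(seats + price)=375
  Lima: ids {9, 22} → SUM(seats + price)=512
  Seoul: ids {5, 25} → SUM(seats + price)=1386

Hanoi | 358 ; Kyoto | 375 ; Lima | 512 ; Seoul | 1386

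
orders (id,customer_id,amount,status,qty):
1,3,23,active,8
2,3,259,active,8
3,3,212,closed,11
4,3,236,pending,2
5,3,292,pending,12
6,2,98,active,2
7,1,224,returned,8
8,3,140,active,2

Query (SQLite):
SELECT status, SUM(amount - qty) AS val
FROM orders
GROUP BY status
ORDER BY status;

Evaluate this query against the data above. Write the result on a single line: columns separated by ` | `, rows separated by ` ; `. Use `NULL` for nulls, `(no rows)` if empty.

For each row compute amount - qty.
Group by status; take SUM of the expression per group.
  active: ids {1, 2, 6, 8} → SUM(amount - qty)=500
  closed: ids {3} → SUM(amount - qty)=201
  pending: ids {4, 5} → SUM(amount - qty)=514
  returned: ids {7} → SUM(amount - qty)=216

active | 500 ; closed | 201 ; pending | 514 ; returned | 216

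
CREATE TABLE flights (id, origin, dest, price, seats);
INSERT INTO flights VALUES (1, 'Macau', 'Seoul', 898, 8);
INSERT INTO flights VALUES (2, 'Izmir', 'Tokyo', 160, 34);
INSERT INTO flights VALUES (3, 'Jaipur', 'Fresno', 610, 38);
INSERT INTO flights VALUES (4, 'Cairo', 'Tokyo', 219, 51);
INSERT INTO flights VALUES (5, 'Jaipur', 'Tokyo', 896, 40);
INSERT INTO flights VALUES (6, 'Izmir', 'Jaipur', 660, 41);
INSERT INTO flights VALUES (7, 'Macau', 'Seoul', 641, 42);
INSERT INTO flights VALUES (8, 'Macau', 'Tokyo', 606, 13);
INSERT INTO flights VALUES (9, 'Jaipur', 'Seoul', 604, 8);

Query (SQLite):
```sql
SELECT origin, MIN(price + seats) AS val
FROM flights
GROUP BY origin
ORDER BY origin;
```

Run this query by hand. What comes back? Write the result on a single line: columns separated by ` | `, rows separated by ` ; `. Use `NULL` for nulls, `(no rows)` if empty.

For each row compute price + seats.
Group by origin; take MIN of the expression per group.
  Cairo: ids {4} → MIN(price + seats)=270
  Izmir: ids {2, 6} → MIN(price + seats)=194
  Jaipur: ids {3, 5, 9} → MIN(price + seats)=612
  Macau: ids {1, 7, 8} → MIN(price + seats)=619

Cairo | 270 ; Izmir | 194 ; Jaipur | 612 ; Macau | 619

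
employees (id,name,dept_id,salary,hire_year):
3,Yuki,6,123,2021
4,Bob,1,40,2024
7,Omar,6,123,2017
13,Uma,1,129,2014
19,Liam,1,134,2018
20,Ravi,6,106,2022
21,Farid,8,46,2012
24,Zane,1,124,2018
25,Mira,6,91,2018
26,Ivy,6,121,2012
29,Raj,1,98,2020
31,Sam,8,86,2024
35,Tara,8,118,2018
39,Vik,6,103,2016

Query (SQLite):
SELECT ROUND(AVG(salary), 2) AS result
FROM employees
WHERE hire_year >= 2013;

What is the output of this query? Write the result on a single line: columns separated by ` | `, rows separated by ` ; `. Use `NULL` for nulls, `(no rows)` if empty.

Rows where hire_year >= 2013 → salary values: [123, 40, 123, 129, 134, 106, 124, 91, 98, 86, 118, 103].
AVG = 1275 / 12 (rounded to 2 dp).

106.25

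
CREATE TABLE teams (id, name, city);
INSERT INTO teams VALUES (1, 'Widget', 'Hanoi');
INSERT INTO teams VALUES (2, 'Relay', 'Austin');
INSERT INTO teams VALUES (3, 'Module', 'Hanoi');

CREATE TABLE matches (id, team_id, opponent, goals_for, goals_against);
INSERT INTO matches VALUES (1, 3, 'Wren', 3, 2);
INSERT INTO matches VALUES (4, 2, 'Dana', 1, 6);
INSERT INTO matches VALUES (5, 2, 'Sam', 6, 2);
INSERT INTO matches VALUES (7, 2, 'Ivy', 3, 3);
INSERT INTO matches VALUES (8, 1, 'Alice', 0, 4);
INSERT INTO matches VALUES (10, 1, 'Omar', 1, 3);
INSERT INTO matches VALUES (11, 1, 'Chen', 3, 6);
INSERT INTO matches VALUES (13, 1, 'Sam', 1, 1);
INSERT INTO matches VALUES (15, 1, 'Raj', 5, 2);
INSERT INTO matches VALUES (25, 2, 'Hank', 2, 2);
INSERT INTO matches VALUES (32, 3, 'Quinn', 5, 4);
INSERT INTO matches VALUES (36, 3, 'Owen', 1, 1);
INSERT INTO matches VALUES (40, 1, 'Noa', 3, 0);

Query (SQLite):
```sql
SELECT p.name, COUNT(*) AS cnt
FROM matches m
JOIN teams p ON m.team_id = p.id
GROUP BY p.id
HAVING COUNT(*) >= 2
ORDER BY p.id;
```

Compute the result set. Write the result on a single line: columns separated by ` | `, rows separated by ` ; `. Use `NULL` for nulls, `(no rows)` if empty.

Widget | 6 ; Relay | 4 ; Module | 3

Join each matches row to its teams via team_id.
Group joined rows by teams.id; compute COUNT(*) per group.
HAVING: keep groups with count ≥ 2.
  1: ids {8, 10, 11, 13, 15, 40} → COUNT(*)=6
  2: ids {4, 5, 7, 25} → COUNT(*)=4
  3: ids {1, 32, 36} → COUNT(*)=3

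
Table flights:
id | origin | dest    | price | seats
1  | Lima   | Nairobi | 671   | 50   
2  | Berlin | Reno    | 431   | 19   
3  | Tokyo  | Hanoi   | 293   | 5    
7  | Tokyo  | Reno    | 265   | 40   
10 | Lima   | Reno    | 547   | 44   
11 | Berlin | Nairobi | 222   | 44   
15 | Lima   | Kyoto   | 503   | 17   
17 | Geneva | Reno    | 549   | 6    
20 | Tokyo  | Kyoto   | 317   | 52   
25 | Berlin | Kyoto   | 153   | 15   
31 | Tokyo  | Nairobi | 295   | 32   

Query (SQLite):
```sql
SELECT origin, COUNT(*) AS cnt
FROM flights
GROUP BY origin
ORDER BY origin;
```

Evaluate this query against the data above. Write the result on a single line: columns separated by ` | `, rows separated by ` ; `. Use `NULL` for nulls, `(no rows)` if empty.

Berlin | 3 ; Geneva | 1 ; Lima | 3 ; Tokyo | 4

Partition flights by origin; compute COUNT(*) within each group.
  Berlin: ids {2, 11, 25} → COUNT(*)=3
  Geneva: ids {17} → COUNT(*)=1
  Lima: ids {1, 10, 15} → COUNT(*)=3
  Tokyo: ids {3, 7, 20, 31} → COUNT(*)=4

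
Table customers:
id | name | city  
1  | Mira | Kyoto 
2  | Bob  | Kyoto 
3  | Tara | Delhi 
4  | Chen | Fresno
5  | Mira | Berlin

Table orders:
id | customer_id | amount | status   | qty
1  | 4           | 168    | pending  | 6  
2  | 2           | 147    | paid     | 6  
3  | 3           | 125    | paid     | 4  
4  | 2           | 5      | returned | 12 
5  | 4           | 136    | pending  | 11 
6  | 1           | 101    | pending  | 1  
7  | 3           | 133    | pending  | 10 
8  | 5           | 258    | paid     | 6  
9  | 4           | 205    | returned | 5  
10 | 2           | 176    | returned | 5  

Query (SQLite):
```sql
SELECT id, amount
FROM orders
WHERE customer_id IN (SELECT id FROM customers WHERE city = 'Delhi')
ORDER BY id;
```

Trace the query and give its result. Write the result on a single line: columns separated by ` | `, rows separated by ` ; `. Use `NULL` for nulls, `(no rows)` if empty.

Inner query: customers.id where city = 'Delhi'.
Outer: keep orders rows whose customer_id is in that set.
Inner query → {3}

3 | 125 ; 7 | 133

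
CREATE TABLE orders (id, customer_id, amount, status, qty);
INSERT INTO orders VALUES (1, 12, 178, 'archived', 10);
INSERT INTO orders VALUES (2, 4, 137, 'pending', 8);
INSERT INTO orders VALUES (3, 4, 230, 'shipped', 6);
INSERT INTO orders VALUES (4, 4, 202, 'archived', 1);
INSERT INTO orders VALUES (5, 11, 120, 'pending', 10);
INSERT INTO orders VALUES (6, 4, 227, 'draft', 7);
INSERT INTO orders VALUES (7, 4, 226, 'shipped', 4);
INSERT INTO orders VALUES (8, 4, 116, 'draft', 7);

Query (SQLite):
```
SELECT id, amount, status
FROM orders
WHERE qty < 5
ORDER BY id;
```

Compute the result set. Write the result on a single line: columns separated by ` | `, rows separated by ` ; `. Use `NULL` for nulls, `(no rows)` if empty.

4 | 202 | archived ; 7 | 226 | shipped

qty < 5: ids {4, 7}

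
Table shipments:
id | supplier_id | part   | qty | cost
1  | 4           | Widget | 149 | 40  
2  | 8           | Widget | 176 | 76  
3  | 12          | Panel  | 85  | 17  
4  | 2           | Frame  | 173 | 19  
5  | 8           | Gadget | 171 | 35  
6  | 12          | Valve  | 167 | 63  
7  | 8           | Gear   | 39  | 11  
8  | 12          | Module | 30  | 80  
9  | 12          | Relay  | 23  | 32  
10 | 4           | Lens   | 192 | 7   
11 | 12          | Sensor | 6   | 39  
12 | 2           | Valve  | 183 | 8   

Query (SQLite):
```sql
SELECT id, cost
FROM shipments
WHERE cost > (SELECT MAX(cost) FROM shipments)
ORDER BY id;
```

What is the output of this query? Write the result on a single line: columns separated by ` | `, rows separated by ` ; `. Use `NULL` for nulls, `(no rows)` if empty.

(no rows)

Scalar subquery: MAX(cost) over all shipments rows = 80.
Keep rows where cost > that value.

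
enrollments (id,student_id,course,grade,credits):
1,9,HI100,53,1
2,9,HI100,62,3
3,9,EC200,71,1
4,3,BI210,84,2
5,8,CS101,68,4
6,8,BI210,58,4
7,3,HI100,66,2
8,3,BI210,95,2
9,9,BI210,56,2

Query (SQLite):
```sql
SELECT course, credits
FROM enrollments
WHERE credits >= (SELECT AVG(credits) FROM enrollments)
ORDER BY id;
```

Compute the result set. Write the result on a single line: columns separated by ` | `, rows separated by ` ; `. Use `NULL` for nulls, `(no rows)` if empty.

HI100 | 3 ; CS101 | 4 ; BI210 | 4

Scalar subquery: AVG(credits) over all enrollments rows = 2.333333 (≈; comparison uses full precision).
Keep rows where credits >= that value.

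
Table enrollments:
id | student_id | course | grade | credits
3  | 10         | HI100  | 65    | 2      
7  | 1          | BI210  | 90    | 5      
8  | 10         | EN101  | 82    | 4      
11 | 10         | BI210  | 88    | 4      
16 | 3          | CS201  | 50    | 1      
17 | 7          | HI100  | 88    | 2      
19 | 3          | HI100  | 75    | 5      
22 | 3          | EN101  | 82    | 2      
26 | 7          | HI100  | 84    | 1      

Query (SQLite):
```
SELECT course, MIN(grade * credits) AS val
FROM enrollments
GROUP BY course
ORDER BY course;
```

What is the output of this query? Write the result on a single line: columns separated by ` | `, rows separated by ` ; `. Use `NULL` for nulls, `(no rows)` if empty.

For each row compute grade * credits.
Group by course; take MIN of the expression per group.
  BI210: ids {7, 11} → MIN(grade * credits)=352
  CS201: ids {16} → MIN(grade * credits)=50
  EN101: ids {8, 22} → MIN(grade * credits)=164
  HI100: ids {3, 17, 19, 26} → MIN(grade * credits)=84

BI210 | 352 ; CS201 | 50 ; EN101 | 164 ; HI100 | 84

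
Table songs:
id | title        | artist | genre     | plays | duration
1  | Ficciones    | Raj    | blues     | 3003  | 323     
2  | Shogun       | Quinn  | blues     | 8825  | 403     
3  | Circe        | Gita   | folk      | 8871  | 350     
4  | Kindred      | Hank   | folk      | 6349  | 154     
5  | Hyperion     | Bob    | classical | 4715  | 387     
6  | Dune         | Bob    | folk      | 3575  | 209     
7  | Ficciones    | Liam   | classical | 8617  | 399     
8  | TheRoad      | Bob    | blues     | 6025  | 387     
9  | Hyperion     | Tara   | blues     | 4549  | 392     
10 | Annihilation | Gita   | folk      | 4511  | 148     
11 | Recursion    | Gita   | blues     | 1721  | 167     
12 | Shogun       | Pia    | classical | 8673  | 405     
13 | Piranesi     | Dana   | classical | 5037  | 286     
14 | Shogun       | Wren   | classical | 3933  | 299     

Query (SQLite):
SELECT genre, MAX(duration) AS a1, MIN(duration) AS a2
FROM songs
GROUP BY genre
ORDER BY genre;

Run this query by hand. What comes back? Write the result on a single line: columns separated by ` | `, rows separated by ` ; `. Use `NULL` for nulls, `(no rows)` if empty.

Group songs by genre.
Per group compute: MAX(duration), MIN(duration).
  blues: ids {1, 2, 8, 9, 11} → MAX(duration)=403, MIN(duration)=167
  classical: ids {5, 7, 12, 13, 14} → MAX(duration)=405, MIN(duration)=286
  folk: ids {3, 4, 6, 10} → MAX(duration)=350, MIN(duration)=148

blues | 403 | 167 ; classical | 405 | 286 ; folk | 350 | 148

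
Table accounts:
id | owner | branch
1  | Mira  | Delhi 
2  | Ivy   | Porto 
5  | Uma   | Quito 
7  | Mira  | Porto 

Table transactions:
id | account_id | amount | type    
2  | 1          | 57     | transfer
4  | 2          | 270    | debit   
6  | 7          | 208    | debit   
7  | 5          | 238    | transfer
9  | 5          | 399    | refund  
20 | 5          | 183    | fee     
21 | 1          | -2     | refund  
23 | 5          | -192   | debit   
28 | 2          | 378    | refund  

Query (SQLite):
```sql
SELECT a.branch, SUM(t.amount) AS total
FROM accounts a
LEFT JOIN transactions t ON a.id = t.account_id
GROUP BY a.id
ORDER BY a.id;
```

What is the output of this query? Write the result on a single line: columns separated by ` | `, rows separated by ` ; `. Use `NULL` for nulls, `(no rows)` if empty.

Delhi | 55 ; Porto | 648 ; Quito | 628 ; Porto | 208

LEFT JOIN keeps every accounts row; unmatched ones get NULL for transactions columns.
Group by accounts.id and compute SUM(t.amount). SUM over an all-NULL group is NULL.
  1: ids {2, 21} → SUM(t.amount)=55
  2: ids {4, 28} → SUM(t.amount)=648
  5: ids {7, 9, 20, 23} → SUM(t.amount)=628
  7: ids {6} → SUM(t.amount)=208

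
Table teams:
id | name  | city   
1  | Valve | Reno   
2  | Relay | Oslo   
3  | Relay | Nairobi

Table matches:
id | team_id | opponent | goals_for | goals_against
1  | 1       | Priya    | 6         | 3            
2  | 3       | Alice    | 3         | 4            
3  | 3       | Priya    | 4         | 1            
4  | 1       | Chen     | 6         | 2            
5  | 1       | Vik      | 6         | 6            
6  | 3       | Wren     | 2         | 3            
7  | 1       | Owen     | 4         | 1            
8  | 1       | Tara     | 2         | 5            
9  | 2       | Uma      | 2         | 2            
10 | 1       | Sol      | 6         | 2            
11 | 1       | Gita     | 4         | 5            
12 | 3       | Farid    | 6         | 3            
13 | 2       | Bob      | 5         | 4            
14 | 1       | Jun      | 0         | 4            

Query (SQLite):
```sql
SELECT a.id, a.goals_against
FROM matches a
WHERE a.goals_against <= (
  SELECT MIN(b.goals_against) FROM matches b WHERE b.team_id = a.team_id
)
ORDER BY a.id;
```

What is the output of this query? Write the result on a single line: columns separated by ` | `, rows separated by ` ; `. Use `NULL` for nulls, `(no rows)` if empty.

For each matches row a, compute MIN(goals_against) over rows sharing a.team_id.
Keep row a if a.goals_against <= that per-group MIN.
  team_id=1: MIN(goals_against) = 1
  team_id=2: MIN(goals_against) = 2
  team_id=3: MIN(goals_against) = 1

3 | 1 ; 7 | 1 ; 9 | 2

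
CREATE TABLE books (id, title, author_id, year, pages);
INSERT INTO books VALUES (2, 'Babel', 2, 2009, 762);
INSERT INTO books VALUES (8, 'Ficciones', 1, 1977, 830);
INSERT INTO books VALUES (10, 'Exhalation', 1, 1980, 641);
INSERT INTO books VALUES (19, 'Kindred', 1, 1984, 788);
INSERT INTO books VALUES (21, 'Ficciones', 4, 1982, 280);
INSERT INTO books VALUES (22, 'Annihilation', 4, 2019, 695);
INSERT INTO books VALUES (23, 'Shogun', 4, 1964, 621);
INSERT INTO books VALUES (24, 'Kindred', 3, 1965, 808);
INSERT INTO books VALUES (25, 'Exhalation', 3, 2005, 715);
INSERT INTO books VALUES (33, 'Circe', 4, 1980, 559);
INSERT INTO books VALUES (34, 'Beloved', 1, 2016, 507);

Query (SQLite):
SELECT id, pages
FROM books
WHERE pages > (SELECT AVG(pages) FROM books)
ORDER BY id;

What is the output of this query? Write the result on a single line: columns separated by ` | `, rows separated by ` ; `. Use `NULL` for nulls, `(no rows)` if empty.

2 | 762 ; 8 | 830 ; 19 | 788 ; 22 | 695 ; 24 | 808 ; 25 | 715

Scalar subquery: AVG(pages) over all books rows = 655.090909 (≈; comparison uses full precision).
Keep rows where pages > that value.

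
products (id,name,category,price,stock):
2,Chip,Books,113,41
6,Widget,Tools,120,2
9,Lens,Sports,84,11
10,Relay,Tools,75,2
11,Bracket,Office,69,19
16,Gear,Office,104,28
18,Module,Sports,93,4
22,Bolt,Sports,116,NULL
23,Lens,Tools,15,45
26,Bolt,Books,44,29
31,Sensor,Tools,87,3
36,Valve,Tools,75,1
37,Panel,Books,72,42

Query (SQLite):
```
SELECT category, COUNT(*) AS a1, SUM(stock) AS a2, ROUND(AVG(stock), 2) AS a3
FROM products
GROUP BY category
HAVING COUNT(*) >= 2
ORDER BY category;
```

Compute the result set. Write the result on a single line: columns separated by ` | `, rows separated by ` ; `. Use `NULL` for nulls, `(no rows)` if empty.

Books | 3 | 112 | 37.33 ; Office | 2 | 47 | 23.5 ; Sports | 3 | 15 | 7.5 ; Tools | 5 | 53 | 10.6

Group products by category.
Per group compute: COUNT(*), SUM(stock), ROUND(AVG(stock), 2).
HAVING: drop groups with fewer than 2 rows.
  Books: ids {2, 26, 37} → COUNT(*)=3, SUM(stock)=112, ROUND(AVG(stock), 2)=37.33
  Office: ids {11, 16} → COUNT(*)=2, SUM(stock)=47, ROUND(AVG(stock), 2)=23.5
  Sports: ids {9, 18, 22} → COUNT(*)=3, SUM(stock)=15, ROUND(AVG(stock), 2)=7.5
  Tools: ids {6, 10, 23, 31, 36} → COUNT(*)=5, SUM(stock)=53, ROUND(AVG(stock), 2)=10.6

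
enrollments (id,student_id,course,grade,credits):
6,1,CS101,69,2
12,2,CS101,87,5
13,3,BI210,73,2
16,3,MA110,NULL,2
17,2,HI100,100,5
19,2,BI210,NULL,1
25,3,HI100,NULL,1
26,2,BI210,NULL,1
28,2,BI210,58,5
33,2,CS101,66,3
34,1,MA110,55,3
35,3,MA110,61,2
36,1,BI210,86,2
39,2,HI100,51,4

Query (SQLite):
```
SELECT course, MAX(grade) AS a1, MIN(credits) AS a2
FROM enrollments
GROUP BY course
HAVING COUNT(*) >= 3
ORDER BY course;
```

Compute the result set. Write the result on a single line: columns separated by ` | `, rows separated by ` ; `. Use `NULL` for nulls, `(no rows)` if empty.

BI210 | 86 | 1 ; CS101 | 87 | 2 ; HI100 | 100 | 1 ; MA110 | 61 | 2

Group enrollments by course.
Per group compute: MAX(grade), MIN(credits).
HAVING: drop groups with fewer than 3 rows.
  BI210: ids {13, 19, 26, 28, 36} → MAX(grade)=86, MIN(credits)=1
  CS101: ids {6, 12, 33} → MAX(grade)=87, MIN(credits)=2
  HI100: ids {17, 25, 39} → MAX(grade)=100, MIN(credits)=1
  MA110: ids {16, 34, 35} → MAX(grade)=61, MIN(credits)=2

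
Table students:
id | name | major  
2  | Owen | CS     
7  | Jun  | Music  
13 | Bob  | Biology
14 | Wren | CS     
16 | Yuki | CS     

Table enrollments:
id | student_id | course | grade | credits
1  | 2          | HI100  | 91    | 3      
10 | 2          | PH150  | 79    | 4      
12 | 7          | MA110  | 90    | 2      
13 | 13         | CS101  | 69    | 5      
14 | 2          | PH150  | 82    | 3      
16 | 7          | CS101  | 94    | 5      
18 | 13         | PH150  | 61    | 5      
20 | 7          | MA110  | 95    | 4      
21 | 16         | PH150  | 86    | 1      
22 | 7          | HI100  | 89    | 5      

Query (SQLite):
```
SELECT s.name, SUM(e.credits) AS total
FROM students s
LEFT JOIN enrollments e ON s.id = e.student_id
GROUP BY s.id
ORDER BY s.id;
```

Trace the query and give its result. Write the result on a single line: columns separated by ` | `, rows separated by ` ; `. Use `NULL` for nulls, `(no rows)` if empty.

Owen | 10 ; Jun | 16 ; Bob | 10 ; Wren | NULL ; Yuki | 1

LEFT JOIN keeps every students row; unmatched ones get NULL for enrollments columns.
Group by students.id and compute SUM(e.credits). SUM over an all-NULL group is NULL.
  2: ids {1, 10, 14} → SUM(e.credits)=10
  7: ids {12, 16, 20, 22} → SUM(e.credits)=16
  13: ids {13, 18} → SUM(e.credits)=10
  14: ids {—} → SUM(e.credits)=NULL
  16: ids {21} → SUM(e.credits)=1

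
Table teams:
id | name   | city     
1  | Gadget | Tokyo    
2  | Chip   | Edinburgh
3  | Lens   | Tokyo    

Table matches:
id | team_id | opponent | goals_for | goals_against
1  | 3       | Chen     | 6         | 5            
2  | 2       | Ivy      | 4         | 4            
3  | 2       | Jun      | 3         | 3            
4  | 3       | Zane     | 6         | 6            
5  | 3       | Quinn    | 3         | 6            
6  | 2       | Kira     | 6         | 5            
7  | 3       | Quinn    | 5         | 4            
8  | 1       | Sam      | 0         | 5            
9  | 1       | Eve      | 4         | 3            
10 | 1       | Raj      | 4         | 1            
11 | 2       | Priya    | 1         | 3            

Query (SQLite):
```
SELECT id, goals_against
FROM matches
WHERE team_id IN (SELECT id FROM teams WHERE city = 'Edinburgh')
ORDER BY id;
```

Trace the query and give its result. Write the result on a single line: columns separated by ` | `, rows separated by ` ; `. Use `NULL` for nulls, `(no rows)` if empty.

Inner query: teams.id where city = 'Edinburgh'.
Outer: keep matches rows whose team_id is in that set.
Inner query → {2}

2 | 4 ; 3 | 3 ; 6 | 5 ; 11 | 3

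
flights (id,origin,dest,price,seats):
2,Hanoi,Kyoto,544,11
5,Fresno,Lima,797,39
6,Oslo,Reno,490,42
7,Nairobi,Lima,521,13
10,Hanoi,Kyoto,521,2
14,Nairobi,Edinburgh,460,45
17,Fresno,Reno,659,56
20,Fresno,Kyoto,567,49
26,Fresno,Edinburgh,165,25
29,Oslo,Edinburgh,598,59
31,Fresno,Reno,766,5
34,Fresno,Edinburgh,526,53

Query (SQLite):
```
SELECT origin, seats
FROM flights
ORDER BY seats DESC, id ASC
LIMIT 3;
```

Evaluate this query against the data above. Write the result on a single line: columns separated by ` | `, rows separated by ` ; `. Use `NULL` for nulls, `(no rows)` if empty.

Oslo | 59 ; Fresno | 56 ; Fresno | 53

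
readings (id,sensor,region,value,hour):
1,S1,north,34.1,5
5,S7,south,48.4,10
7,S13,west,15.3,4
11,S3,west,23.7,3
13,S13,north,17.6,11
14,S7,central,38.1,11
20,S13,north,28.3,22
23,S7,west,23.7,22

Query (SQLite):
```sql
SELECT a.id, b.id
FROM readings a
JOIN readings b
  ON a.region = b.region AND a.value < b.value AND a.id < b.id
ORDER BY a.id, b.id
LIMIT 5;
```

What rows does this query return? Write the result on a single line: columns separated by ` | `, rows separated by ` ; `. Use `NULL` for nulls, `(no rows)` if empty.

7 | 11 ; 7 | 23 ; 13 | 20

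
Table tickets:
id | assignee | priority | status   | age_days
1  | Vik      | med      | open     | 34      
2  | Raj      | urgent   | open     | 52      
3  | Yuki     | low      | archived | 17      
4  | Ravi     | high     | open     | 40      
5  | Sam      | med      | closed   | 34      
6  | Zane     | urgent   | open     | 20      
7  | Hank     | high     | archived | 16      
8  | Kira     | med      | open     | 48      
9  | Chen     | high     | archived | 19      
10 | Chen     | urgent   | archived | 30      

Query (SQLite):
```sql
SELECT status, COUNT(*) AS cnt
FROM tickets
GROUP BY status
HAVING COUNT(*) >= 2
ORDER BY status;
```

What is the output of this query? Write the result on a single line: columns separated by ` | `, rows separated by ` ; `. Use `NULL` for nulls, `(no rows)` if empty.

Partition tickets by status; compute COUNT(*) within each group.
HAVING: keep groups with count ≥ 2.
  archived: ids {3, 7, 9, 10} → COUNT(*)=4
  closed: ids {5} → COUNT(*)=1
  open: ids {1, 2, 4, 6, 8} → COUNT(*)=5

archived | 4 ; open | 5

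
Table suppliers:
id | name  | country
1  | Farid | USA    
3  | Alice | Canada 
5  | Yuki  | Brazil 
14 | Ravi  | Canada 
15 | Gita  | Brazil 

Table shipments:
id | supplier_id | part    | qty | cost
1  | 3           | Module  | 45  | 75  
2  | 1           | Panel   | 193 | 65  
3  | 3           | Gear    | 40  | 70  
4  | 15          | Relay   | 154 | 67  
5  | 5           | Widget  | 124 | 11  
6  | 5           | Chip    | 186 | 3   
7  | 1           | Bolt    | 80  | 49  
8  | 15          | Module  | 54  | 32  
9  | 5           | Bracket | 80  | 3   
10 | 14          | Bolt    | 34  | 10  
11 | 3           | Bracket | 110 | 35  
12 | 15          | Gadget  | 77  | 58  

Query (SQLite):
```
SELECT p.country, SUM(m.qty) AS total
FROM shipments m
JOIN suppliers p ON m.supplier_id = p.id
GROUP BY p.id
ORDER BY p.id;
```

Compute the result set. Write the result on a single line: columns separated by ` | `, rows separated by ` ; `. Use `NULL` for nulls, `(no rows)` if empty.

USA | 273 ; Canada | 195 ; Brazil | 390 ; Canada | 34 ; Brazil | 285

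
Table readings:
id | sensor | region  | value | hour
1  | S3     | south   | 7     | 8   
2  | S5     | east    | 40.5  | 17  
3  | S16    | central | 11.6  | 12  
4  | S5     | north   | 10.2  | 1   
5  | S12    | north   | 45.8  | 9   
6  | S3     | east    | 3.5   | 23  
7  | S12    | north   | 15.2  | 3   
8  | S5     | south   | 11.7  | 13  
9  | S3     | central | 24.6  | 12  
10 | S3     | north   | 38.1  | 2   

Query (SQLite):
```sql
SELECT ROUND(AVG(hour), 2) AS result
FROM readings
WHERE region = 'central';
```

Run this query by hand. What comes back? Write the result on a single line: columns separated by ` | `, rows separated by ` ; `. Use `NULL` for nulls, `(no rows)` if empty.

12

Rows where region='central' → hour values: [12, 12].
AVG = 24 / 2 (rounded to 2 dp).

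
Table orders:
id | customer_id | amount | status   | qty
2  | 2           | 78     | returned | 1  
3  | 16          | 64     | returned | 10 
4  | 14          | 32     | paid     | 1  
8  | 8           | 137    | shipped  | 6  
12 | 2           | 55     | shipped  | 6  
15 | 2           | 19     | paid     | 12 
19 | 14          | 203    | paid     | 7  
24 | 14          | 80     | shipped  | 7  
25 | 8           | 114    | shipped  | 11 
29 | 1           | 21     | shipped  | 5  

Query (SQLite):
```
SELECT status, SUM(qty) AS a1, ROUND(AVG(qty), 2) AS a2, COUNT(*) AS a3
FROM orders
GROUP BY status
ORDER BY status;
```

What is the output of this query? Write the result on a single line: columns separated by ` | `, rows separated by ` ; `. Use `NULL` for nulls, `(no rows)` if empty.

paid | 20 | 6.67 | 3 ; returned | 11 | 5.5 | 2 ; shipped | 35 | 7 | 5

Group orders by status.
Per group compute: SUM(qty), ROUND(AVG(qty), 2), COUNT(*).
  paid: ids {4, 15, 19} → SUM(qty)=20, ROUND(AVG(qty), 2)=6.67, COUNT(*)=3
  returned: ids {2, 3} → SUM(qty)=11, ROUND(AVG(qty), 2)=5.5, COUNT(*)=2
  shipped: ids {8, 12, 24, 25, 29} → SUM(qty)=35, ROUND(AVG(qty), 2)=7, COUNT(*)=5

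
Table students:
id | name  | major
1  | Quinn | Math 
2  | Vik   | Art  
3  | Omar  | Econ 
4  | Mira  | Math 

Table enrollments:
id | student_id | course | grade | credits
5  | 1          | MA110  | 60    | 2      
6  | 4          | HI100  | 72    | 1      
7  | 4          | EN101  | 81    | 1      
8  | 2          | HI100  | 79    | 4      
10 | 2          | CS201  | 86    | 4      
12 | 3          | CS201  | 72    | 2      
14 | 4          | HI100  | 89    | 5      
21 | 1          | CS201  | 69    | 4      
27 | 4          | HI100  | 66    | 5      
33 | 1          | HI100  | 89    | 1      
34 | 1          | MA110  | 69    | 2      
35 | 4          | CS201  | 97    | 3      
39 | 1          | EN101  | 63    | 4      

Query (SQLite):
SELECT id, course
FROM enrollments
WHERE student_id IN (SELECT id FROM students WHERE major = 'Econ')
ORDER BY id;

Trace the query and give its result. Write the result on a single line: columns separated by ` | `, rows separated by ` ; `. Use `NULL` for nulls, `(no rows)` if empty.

Inner query: students.id where major = 'Econ'.
Outer: keep enrollments rows whose student_id is in that set.
Inner query → {3}

12 | CS201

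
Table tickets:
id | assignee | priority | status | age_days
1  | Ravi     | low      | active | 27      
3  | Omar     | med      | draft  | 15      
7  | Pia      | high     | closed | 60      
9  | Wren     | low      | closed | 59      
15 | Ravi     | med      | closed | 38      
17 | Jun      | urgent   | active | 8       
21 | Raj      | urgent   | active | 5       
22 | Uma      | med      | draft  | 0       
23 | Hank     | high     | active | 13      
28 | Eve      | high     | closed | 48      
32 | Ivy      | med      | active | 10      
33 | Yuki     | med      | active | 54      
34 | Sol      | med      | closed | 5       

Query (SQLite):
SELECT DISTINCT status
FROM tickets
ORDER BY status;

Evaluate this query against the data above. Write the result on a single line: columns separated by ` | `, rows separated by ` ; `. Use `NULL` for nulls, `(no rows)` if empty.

Collect distinct status values from tickets.

active ; closed ; draft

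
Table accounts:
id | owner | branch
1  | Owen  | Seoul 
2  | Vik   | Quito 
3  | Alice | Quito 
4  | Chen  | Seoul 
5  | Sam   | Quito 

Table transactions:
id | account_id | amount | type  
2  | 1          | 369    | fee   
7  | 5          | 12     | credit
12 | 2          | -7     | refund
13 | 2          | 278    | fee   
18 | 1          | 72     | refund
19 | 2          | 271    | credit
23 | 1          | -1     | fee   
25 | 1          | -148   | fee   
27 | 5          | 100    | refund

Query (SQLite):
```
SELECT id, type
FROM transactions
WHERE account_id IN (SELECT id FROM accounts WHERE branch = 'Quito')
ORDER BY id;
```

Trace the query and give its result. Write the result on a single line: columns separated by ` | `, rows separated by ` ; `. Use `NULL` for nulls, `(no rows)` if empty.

Inner query: accounts.id where branch = 'Quito'.
Outer: keep transactions rows whose account_id is in that set.
Inner query → {2, 3, 5}

7 | credit ; 12 | refund ; 13 | fee ; 19 | credit ; 27 | refund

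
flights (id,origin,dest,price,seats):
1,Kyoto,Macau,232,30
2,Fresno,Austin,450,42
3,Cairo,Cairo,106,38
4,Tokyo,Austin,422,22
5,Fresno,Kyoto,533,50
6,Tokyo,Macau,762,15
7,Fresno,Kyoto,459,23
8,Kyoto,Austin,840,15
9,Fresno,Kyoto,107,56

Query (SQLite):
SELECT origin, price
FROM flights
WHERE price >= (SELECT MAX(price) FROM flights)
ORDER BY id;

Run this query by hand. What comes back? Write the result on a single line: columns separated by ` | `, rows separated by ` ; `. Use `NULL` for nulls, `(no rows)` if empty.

Scalar subquery: MAX(price) over all flights rows = 840.
Keep rows where price >= that value.

Kyoto | 840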